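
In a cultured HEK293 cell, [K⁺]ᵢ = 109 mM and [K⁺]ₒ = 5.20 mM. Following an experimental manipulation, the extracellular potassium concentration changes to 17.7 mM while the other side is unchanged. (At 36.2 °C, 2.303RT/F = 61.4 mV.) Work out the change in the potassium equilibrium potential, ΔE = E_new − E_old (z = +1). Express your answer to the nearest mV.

E_old = (61.4/1)·log₁₀(5.20/109) = -81.14 mV
E_new = (61.4/1)·log₁₀(17.7/109) = -48.47 mV
ΔE = -48.47 − (-81.14) = 32.66 mV

33 mV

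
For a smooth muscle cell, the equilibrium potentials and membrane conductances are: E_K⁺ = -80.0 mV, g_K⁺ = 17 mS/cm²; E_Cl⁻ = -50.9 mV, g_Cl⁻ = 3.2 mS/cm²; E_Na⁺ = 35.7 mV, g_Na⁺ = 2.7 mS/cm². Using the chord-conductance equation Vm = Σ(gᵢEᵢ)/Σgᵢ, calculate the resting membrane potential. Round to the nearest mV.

Σ gᵢEᵢ = 17·(-80.0) + 3.2·(-50.9) + 2.7·(35.7) = -1426.49
Σ gᵢ = 17 + 3.2 + 2.7 = 22.9
Vm = -1426.49 / 22.9 = -62.29 mV

-62 mV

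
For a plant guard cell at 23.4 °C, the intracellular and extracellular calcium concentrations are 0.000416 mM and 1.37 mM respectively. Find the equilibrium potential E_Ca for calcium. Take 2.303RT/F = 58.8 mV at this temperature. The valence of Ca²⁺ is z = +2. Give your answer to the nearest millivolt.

103 mV

E = (58.8/z) · log₁₀([Ca²⁺]_out/[Ca²⁺]_in) with z = +2.
= (58.8/2) · log₁₀(1.37/0.000416) = 29.40 · log₁₀(3293)
= 29.40 · (3.5176) = 103.42 mV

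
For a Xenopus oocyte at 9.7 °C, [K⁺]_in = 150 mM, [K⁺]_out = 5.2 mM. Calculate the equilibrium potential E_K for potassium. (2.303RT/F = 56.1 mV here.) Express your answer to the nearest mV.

-82 mV

E = (56.1/z) · log₁₀([K⁺]_out/[K⁺]_in) with z = +1.
= (56.1/1) · log₁₀(5.2/150) = 56.10 · log₁₀(0.03467)
= 56.10 · (-1.4601) = -81.91 mV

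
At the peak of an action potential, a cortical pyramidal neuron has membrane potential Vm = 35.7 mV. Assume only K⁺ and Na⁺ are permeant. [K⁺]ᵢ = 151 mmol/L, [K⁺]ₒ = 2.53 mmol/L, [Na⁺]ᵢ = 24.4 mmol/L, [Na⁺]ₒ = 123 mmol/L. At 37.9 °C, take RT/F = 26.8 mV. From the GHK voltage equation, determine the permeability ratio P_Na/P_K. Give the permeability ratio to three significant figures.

Let α = P_Na/P_K. GHK: Vm = 26.8·ln[(Kₒ + α·Naₒ)/(Kᵢ + α·Naᵢ)].
e^(Vm/26.8) = e^(35.7/26.8) = 3.789
So 3.789·(Kᵢ + α·Naᵢ) = Kₒ + α·Naₒ → α = (3.789·151.0 − 2.53) / (123.0 − 3.789·24.4)
α = (572.1 − 2.53) / (123.0 − 92.45) = 569.6/30.55 = 18.65

18.6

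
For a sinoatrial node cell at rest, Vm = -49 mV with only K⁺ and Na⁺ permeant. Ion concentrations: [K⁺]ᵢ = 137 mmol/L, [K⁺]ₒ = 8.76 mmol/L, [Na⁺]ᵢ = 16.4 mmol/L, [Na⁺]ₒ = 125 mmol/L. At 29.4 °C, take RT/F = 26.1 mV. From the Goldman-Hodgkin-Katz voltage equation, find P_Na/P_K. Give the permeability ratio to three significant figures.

0.0996

Let α = P_Na/P_K. GHK: Vm = 26.1·ln[(Kₒ + α·Naₒ)/(Kᵢ + α·Naᵢ)].
e^(Vm/26.1) = e^(-49.0/26.1) = 0.15299
So 0.15299·(Kᵢ + α·Naᵢ) = Kₒ + α·Naₒ → α = (0.15299·137.0 − 8.76) / (125.0 − 0.15299·16.4)
α = (20.96 − 8.76) / (125.0 − 2.509) = 12.2/122.5 = 0.09959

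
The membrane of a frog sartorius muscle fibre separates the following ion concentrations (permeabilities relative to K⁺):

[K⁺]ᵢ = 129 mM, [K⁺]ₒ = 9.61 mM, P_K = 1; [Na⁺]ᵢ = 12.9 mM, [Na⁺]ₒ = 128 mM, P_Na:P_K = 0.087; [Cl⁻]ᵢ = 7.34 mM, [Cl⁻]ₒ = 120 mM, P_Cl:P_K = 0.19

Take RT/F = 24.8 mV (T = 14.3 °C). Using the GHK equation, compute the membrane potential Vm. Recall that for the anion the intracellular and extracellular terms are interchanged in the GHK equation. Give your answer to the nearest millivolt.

Vm = 24.8 · ln[(Σ P·[cation]ₒ + Σ P·[anion]ᵢ) / (Σ P·[cation]ᵢ + Σ P·[anion]ₒ)]
Numerator = 1×9.61 + 0.087×128 + 0.19×7.34 = 22.14
Denominator = 1×129 + 0.087×12.9 + 0.19×120 = 152.9
Vm = 24.8 · ln(0.14478) = 24.8 × (-1.9325) = -47.93 mV

-48 mV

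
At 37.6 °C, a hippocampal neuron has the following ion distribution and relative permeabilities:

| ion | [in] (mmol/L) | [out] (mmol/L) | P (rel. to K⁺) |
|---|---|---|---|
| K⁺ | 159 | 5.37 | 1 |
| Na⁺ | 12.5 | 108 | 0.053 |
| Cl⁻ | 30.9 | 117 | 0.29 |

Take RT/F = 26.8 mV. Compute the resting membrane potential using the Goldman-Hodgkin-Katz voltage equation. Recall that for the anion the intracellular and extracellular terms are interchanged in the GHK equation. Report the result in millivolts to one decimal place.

-60.8 mV

Vm = 26.8 · ln[(Σ P·[cation]ₒ + Σ P·[anion]ᵢ) / (Σ P·[cation]ᵢ + Σ P·[anion]ₒ)]
Numerator = 1×5.37 + 0.053×108 + 0.29×30.9 = 20.05
Denominator = 1×159 + 0.053×12.5 + 0.29×117 = 193.6
Vm = 26.8 · ln(0.10359) = 26.8 × (-2.2673) = -60.76 mV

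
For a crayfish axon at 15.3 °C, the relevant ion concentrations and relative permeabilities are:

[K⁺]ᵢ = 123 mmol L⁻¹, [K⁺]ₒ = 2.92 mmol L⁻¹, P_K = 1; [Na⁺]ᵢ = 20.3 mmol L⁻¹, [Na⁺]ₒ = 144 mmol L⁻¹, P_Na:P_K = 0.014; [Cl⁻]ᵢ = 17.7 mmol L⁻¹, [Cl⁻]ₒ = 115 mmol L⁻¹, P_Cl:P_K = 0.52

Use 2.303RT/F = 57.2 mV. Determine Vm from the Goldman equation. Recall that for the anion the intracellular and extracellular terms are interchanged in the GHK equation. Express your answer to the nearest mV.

Vm = 57.2 · log₁₀[(Σ P·[cation]ₒ + Σ P·[anion]ᵢ) / (Σ P·[cation]ᵢ + Σ P·[anion]ₒ)]
Numerator = 1×2.92 + 0.014×144 + 0.52×17.7 = 14.14
Denominator = 1×123 + 0.014×20.3 + 0.52×115 = 183.1
Vm = 57.2 · log₁₀(0.077232) = 57.2 × (-1.1122) = -63.62 mV

-64 mV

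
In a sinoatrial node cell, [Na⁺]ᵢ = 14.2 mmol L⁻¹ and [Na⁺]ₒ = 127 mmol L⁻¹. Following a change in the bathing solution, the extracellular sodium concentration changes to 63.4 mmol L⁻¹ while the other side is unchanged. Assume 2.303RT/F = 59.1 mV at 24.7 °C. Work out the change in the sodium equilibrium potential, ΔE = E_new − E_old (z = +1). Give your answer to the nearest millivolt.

E_old = (59.1/1)·log₁₀(127/14.2) = 56.23 mV
E_new = (59.1/1)·log₁₀(63.4/14.2) = 38.40 mV
ΔE = 38.40 − (56.23) = -17.83 mV

-18 mV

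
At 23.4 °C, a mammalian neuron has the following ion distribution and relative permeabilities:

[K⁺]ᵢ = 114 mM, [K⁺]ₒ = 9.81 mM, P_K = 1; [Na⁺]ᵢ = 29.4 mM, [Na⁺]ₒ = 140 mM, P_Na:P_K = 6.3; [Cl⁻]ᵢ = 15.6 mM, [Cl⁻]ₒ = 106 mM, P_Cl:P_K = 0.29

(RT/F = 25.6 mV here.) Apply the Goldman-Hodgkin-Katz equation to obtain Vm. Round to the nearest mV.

26 mV

Vm = 25.6 · ln[(Σ P·[cation]ₒ + Σ P·[anion]ᵢ) / (Σ P·[cation]ᵢ + Σ P·[anion]ₒ)]
Numerator = 1×9.81 + 6.3×140 + 0.29×15.6 = 896.3
Denominator = 1×114 + 6.3×29.4 + 0.29×106 = 330
Vm = 25.6 · ln(2.7165) = 25.6 × (0.9993) = 25.58 mV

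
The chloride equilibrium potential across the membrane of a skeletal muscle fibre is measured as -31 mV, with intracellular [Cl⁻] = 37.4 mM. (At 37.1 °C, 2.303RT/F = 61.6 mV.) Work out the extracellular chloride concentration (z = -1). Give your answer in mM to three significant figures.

119 mM

Nernst: E = (61.6/-1) · log₁₀([out]/[in]), so log₁₀([out]/[in]) = -31.0 × -1 / 61.6 = 0.5032.
[out]/[in] = 10^(0.5032) = 3.186.
[out] = 3.186 × 37.4 = 119.2 mM.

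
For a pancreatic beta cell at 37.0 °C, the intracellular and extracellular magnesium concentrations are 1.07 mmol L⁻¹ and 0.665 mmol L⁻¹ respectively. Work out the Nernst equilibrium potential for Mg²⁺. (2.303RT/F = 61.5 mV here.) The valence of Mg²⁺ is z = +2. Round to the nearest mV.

-6 mV

E = (61.5/z) · log₁₀([Mg²⁺]_out/[Mg²⁺]_in) with z = +2.
= (61.5/2) · log₁₀(0.665/1.07) = 30.75 · log₁₀(0.6215)
= 30.75 · (-0.2066) = -6.35 mV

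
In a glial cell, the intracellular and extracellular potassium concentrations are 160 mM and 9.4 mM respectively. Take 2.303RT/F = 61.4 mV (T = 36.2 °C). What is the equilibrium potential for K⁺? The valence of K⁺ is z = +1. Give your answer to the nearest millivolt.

-76 mV

E = (61.4/z) · log₁₀([K⁺]_out/[K⁺]_in) with z = +1.
= (61.4/1) · log₁₀(9.4/160) = 61.40 · log₁₀(0.05875)
= 61.40 · (-1.2310) = -75.58 mV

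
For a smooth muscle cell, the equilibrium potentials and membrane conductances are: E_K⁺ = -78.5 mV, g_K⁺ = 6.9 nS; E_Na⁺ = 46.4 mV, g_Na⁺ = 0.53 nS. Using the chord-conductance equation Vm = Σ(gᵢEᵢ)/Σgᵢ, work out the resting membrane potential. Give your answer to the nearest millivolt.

Σ gᵢEᵢ = 6.9·(-78.5) + 0.53·(46.4) = -517.06
Σ gᵢ = 6.9 + 0.53 = 7.43
Vm = -517.06 / 7.43 = -69.59 mV

-70 mV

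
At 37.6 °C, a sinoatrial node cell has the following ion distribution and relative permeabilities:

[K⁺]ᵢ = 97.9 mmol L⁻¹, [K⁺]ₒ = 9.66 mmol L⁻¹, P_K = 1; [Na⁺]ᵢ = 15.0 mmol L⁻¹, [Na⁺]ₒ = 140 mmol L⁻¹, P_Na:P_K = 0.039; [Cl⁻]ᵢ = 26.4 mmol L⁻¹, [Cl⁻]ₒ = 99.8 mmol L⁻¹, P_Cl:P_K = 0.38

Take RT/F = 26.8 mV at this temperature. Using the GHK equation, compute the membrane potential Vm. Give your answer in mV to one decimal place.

Vm = 26.8 · ln[(Σ P·[cation]ₒ + Σ P·[anion]ᵢ) / (Σ P·[cation]ᵢ + Σ P·[anion]ₒ)]
Numerator = 1×9.66 + 0.039×140 + 0.38×26.4 = 25.15
Denominator = 1×97.9 + 0.039×15.0 + 0.38×99.8 = 136.4
Vm = 26.8 · ln(0.18439) = 26.8 × (-1.6907) = -45.31 mV

-45.3 mV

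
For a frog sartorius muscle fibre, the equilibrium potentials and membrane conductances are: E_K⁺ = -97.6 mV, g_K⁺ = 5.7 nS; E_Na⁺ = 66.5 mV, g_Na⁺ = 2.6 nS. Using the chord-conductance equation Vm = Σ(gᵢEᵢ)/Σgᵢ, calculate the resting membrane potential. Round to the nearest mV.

-46 mV

Σ gᵢEᵢ = 5.7·(-97.6) + 2.6·(66.5) = -383.42
Σ gᵢ = 5.7 + 2.6 = 8.3
Vm = -383.42 / 8.3 = -46.20 mV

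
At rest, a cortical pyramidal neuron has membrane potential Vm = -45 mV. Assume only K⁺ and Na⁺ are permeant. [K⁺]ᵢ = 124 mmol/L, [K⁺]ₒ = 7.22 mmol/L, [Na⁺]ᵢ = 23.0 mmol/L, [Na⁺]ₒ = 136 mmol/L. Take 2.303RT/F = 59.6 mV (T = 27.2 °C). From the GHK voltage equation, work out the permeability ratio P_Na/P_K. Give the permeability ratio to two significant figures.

0.11

Let α = P_Na/P_K. GHK: Vm = 59.6·log₁₀[(Kₒ + α·Naₒ)/(Kᵢ + α·Naᵢ)].
10^(Vm/59.6) = 10^(-45.0/59.6) = 0.17578
So 0.17578·(Kᵢ + α·Naᵢ) = Kₒ + α·Naₒ → α = (0.17578·124.0 − 7.22) / (136.0 − 0.17578·23.0)
α = (21.8 − 7.22) / (136.0 − 4.043) = 14.58/132 = 0.1105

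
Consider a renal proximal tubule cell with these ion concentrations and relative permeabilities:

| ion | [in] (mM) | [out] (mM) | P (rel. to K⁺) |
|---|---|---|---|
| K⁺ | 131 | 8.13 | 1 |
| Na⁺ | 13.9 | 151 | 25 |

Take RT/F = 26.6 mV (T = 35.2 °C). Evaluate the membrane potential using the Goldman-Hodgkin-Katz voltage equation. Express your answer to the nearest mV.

Vm = 26.6 · ln[(Σ P·[cation]ₒ + Σ P·[anion]ᵢ) / (Σ P·[cation]ᵢ + Σ P·[anion]ₒ)]
Numerator = 1×8.13 + 25×151 = 3783
Denominator = 1×131 + 25×13.9 = 478.5
Vm = 26.6 · ln(7.9062) = 26.6 × (2.0677) = 55.00 mV

55 mV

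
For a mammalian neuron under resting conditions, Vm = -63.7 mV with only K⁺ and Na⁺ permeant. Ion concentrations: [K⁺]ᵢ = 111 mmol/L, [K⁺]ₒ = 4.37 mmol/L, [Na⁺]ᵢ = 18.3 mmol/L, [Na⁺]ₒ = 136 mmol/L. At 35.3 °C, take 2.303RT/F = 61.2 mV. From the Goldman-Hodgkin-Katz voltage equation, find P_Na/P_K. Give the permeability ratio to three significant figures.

0.0427

Let α = P_Na/P_K. GHK: Vm = 61.2·log₁₀[(Kₒ + α·Naₒ)/(Kᵢ + α·Naᵢ)].
10^(Vm/61.2) = 10^(-63.7/61.2) = 0.091023
So 0.091023·(Kᵢ + α·Naᵢ) = Kₒ + α·Naₒ → α = (0.091023·111.0 − 4.37) / (136.0 − 0.091023·18.3)
α = (10.1 − 4.37) / (136.0 − 1.666) = 5.734/134.3 = 0.04268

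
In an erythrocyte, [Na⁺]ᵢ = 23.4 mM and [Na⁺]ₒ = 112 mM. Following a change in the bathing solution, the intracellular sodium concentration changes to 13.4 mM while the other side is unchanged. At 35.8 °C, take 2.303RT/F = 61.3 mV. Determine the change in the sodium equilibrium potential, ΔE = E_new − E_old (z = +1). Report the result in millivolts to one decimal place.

E_old = (61.3/1)·log₁₀(112/23.4) = 41.68 mV
E_new = (61.3/1)·log₁₀(112/13.4) = 56.53 mV
ΔE = 56.53 − (41.68) = 14.84 mV

14.8 mV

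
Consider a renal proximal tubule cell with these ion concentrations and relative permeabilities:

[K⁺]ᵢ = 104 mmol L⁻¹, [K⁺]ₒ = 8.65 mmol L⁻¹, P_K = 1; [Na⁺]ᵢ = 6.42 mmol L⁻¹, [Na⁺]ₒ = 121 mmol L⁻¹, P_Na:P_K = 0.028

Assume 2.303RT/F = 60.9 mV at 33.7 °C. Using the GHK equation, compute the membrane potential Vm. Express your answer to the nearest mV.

-57 mV

Vm = 60.9 · log₁₀[(Σ P·[cation]ₒ + Σ P·[anion]ᵢ) / (Σ P·[cation]ᵢ + Σ P·[anion]ₒ)]
Numerator = 1×8.65 + 0.028×121 = 12.04
Denominator = 1×104 + 0.028×6.42 = 104.2
Vm = 60.9 · log₁₀(0.11555) = 60.9 × (-0.9372) = -57.08 mV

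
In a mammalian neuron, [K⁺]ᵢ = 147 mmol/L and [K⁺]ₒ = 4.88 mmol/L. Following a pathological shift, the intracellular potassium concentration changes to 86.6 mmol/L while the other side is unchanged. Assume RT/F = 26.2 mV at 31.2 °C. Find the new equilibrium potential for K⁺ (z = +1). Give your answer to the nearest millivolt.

-75 mV

After the shift: [K⁺]_out = 4.88, [K⁺]_in = 86.6 mmol/L.
E_new = (26.2/1)·ln(4.88/86.6) = 26.20 · (-2.8762) = -75.36 mV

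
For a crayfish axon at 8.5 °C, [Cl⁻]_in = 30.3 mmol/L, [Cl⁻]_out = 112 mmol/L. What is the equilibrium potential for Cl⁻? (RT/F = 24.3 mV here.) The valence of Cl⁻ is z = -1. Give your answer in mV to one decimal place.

E = (24.3/z) · ln([Cl⁻]_out/[Cl⁻]_in) with z = -1.
For an anion, dividing by z = -1 reverses the sign.
= (24.3/-1) · ln(112/30.3) = -24.30 · ln(3.696)
= -24.30 · (1.3074) = -31.77 mV

-31.8 mV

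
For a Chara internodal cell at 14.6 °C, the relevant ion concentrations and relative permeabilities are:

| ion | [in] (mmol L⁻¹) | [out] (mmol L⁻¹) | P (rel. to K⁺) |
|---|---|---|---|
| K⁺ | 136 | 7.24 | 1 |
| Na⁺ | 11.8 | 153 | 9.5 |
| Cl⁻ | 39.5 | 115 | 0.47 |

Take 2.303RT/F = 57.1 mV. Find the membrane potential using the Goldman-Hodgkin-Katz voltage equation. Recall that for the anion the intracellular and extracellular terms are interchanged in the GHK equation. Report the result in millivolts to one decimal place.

39.4 mV

Vm = 57.1 · log₁₀[(Σ P·[cation]ₒ + Σ P·[anion]ᵢ) / (Σ P·[cation]ᵢ + Σ P·[anion]ₒ)]
Numerator = 1×7.24 + 9.5×153 + 0.47×39.5 = 1479
Denominator = 1×136 + 9.5×11.8 + 0.47×115 = 302.2
Vm = 57.1 · log₁₀(4.8959) = 57.1 × (0.6898) = 39.39 mV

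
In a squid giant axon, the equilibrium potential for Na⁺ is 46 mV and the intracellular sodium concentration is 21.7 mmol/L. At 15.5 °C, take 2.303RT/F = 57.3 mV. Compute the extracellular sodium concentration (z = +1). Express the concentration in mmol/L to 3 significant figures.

Nernst: E = (57.3/1) · log₁₀([out]/[in]), so log₁₀([out]/[in]) = 46.0 × 1 / 57.3 = 0.8028.
[out]/[in] = 10^(0.8028) = 6.35.
[out] = 6.35 × 21.7 = 137.8 mmol/L.

138 mmol/L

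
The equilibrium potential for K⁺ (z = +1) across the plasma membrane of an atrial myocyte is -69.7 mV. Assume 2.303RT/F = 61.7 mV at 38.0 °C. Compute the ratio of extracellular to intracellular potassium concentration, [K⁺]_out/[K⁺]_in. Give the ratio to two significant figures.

0.074

log₁₀([out]/[in]) = E·z/(61.7) = -69.7 × 1 / 61.7 = -1.1297
[out]/[in] = 10^(-1.1297) = 0.07419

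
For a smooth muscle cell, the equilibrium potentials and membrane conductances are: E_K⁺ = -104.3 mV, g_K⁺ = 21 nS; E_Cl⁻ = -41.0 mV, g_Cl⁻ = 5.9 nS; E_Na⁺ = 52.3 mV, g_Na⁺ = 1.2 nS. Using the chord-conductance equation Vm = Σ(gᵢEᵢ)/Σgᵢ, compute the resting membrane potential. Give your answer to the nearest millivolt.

-84 mV

Σ gᵢEᵢ = 21·(-104.3) + 5.9·(-41.0) + 1.2·(52.3) = -2369.44
Σ gᵢ = 21 + 5.9 + 1.2 = 28.1
Vm = -2369.44 / 28.1 = -84.32 mV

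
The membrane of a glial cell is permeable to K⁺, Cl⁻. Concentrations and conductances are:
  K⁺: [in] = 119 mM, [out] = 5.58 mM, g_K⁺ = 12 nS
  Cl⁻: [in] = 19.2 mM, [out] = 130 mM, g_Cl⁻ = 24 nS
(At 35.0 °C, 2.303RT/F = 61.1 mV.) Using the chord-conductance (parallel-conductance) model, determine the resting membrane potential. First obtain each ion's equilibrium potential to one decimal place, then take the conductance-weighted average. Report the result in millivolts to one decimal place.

-60.9 mV

E_K⁺ = (61.1/1)·log₁₀(5.58/119) = -81.2 mV
E_Cl⁻ = (61.1/-1)·log₁₀(130/19.2) = -50.8 mV
Vm = (Σ gᵢEᵢ)/(Σ gᵢ) = (12·-81.2 + 24·-50.8) / (12 + 24)
= -2193.60 / 36 = -60.93 mV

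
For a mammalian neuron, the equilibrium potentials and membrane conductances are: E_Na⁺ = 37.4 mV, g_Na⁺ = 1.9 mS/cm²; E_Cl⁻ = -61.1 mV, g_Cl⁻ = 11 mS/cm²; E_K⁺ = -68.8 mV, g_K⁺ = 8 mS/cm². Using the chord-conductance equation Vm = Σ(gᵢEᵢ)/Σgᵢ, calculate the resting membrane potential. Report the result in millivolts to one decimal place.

Σ gᵢEᵢ = 1.9·(37.4) + 11·(-61.1) + 8·(-68.8) = -1151.44
Σ gᵢ = 1.9 + 11 + 8 = 20.9
Vm = -1151.44 / 20.9 = -55.09 mV

-55.1 mV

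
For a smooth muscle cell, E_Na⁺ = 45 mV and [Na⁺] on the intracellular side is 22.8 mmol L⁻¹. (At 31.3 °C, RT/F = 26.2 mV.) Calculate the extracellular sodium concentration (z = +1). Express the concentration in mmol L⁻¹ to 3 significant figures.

127 mmol L⁻¹

Nernst: E = (26.2/1) · ln([out]/[in]), so ln([out]/[in]) = 45.0 × 1 / 26.2 = 1.7176.
[out]/[in] = e^(1.7176) = 5.571.
[out] = 5.571 × 22.8 = 127 mmol L⁻¹.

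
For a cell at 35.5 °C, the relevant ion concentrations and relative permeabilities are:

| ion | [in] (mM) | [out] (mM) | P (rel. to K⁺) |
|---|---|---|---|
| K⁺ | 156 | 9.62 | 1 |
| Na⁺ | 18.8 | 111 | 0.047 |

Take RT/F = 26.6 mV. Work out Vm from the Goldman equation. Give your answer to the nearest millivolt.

-63 mV

Vm = 26.6 · ln[(Σ P·[cation]ₒ + Σ P·[anion]ᵢ) / (Σ P·[cation]ᵢ + Σ P·[anion]ₒ)]
Numerator = 1×9.62 + 0.047×111 = 14.84
Denominator = 1×156 + 0.047×18.8 = 156.9
Vm = 26.6 · ln(0.094573) = 26.6 × (-2.3584) = -62.73 mV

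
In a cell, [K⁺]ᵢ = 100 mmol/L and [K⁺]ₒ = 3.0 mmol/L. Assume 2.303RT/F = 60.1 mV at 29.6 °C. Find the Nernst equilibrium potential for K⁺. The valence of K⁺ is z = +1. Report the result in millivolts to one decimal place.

-91.5 mV

E = (60.1/z) · log₁₀([K⁺]_out/[K⁺]_in) with z = +1.
= (60.1/1) · log₁₀(3.0/100) = 60.10 · log₁₀(0.03)
= 60.10 · (-1.5229) = -91.53 mV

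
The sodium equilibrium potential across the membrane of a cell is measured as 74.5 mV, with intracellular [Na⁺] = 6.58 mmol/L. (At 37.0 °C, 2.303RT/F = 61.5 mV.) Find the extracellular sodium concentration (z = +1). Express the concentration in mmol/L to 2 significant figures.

Nernst: E = (61.5/1) · log₁₀([out]/[in]), so log₁₀([out]/[in]) = 74.5 × 1 / 61.5 = 1.2114.
[out]/[in] = 10^(1.2114) = 16.27.
[out] = 16.27 × 6.58 = 107.1 mmol/L.

110 mmol/L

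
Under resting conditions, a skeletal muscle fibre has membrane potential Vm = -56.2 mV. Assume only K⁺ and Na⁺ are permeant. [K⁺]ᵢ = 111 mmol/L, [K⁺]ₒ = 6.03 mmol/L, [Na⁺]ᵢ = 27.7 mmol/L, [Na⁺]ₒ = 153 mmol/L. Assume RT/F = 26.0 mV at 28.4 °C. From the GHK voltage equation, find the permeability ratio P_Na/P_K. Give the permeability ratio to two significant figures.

0.045

Let α = P_Na/P_K. GHK: Vm = 26.0·ln[(Kₒ + α·Naₒ)/(Kᵢ + α·Naᵢ)].
e^(Vm/26.0) = e^(-56.2/26.0) = 0.11515
So 0.11515·(Kᵢ + α·Naᵢ) = Kₒ + α·Naₒ → α = (0.11515·111.0 − 6.03) / (153.0 − 0.11515·27.7)
α = (12.78 − 6.03) / (153.0 − 3.19) = 6.751/149.8 = 0.04507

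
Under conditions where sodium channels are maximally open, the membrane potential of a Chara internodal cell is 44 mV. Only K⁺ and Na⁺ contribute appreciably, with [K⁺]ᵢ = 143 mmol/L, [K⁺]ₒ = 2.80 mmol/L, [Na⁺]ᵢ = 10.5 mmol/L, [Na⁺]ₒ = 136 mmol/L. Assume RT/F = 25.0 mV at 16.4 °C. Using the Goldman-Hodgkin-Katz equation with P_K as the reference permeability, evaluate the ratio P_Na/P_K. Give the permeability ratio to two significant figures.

Let α = P_Na/P_K. GHK: Vm = 25.0·ln[(Kₒ + α·Naₒ)/(Kᵢ + α·Naᵢ)].
e^(Vm/25.0) = e^(44.0/25.0) = 5.8124
So 5.8124·(Kᵢ + α·Naᵢ) = Kₒ + α·Naₒ → α = (5.8124·143.0 − 2.8) / (136.0 − 5.8124·10.5)
α = (831.2 − 2.8) / (136.0 − 61.03) = 828.4/74.97 = 11.05

11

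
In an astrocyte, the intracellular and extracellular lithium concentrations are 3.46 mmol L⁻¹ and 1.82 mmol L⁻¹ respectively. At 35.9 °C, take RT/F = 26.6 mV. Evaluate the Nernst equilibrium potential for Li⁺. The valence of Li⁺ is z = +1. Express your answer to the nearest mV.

E = (26.6/z) · ln([Li⁺]_out/[Li⁺]_in) with z = +1.
= (26.6/1) · ln(1.82/3.46) = 26.60 · ln(0.526)
= 26.60 · (-0.6424) = -17.09 mV

-17 mV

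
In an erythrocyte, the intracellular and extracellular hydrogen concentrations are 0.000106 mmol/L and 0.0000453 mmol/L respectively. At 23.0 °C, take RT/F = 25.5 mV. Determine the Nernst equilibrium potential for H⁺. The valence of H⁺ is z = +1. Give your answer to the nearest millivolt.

-22 mV

E = (25.5/z) · ln([H⁺]_out/[H⁺]_in) with z = +1.
= (25.5/1) · ln(0.0000453/0.000106) = 25.50 · ln(0.4274)
= 25.50 · (-0.8501) = -21.68 mV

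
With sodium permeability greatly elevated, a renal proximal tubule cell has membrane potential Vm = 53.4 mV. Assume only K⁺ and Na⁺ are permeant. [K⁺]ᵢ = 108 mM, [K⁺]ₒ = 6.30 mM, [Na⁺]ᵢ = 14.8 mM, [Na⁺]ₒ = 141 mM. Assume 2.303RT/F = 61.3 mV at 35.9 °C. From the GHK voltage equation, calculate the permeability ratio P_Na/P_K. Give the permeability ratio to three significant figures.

Let α = P_Na/P_K. GHK: Vm = 61.3·log₁₀[(Kₒ + α·Naₒ)/(Kᵢ + α·Naᵢ)].
10^(Vm/61.3) = 10^(53.4/61.3) = 7.4323
So 7.4323·(Kᵢ + α·Naᵢ) = Kₒ + α·Naₒ → α = (7.4323·108.0 − 6.3) / (141.0 − 7.4323·14.8)
α = (802.7 − 6.3) / (141.0 − 110) = 796.4/31 = 25.69

25.7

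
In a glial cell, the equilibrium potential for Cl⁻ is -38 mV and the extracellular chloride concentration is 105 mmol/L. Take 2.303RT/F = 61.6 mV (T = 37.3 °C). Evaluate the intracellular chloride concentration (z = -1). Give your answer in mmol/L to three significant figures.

Nernst: E = (61.6/-1) · log₁₀([out]/[in]), so log₁₀([out]/[in]) = -38.0 × -1 / 61.6 = 0.6169.
[out]/[in] = 10^(0.6169) = 4.139.
[in] = 105 / 4.139 = 25.37 mmol/L.

25.4 mmol/L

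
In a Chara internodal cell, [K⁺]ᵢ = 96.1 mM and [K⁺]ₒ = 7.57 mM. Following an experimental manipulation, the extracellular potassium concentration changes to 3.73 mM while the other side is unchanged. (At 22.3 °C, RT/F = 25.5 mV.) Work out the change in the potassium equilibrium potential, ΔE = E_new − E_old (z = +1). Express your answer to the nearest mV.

E_old = (25.5/1)·ln(7.57/96.1) = -64.80 mV
E_new = (25.5/1)·ln(3.73/96.1) = -82.85 mV
ΔE = -82.85 − (-64.80) = -18.05 mV

-18 mV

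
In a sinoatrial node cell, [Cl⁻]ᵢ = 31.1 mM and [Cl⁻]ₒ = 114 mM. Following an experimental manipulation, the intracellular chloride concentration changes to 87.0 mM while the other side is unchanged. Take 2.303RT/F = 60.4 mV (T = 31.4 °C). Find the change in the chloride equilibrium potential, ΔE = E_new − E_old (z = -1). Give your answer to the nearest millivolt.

27 mV

E_old = (60.4/-1)·log₁₀(114/31.1) = -34.07 mV
E_new = (60.4/-1)·log₁₀(114/87.0) = -7.09 mV
ΔE = -7.09 − (-34.07) = 26.98 mV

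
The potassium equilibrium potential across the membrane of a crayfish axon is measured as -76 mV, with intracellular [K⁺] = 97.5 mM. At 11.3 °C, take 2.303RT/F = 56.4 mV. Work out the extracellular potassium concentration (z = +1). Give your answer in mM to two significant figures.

Nernst: E = (56.4/1) · log₁₀([out]/[in]), so log₁₀([out]/[in]) = -76.0 × 1 / 56.4 = -1.3475.
[out]/[in] = 10^(-1.3475) = 0.04492.
[out] = 0.04492 × 97.5 = 4.38 mM.

4.4 mM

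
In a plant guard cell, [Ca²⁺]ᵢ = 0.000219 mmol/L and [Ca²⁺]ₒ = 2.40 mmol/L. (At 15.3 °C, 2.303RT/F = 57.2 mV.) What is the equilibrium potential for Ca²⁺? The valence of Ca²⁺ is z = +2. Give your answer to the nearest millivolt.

116 mV

E = (57.2/z) · log₁₀([Ca²⁺]_out/[Ca²⁺]_in) with z = +2.
= (57.2/2) · log₁₀(2.40/0.000219) = 28.60 · log₁₀(1.096e+04)
= 28.60 · (4.0398) = 115.54 mV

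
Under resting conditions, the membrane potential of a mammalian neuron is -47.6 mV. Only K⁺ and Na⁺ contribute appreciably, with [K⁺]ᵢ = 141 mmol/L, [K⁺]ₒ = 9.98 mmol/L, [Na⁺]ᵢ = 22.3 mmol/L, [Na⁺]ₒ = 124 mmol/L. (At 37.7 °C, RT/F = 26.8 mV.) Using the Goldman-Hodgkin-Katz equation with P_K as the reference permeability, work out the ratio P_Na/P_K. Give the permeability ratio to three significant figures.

Let α = P_Na/P_K. GHK: Vm = 26.8·ln[(Kₒ + α·Naₒ)/(Kᵢ + α·Naᵢ)].
e^(Vm/26.8) = e^(-47.6/26.8) = 0.16929
So 0.16929·(Kᵢ + α·Naᵢ) = Kₒ + α·Naₒ → α = (0.16929·141.0 − 9.98) / (124.0 − 0.16929·22.3)
α = (23.87 − 9.98) / (124.0 − 3.775) = 13.89/120.2 = 0.1155

0.116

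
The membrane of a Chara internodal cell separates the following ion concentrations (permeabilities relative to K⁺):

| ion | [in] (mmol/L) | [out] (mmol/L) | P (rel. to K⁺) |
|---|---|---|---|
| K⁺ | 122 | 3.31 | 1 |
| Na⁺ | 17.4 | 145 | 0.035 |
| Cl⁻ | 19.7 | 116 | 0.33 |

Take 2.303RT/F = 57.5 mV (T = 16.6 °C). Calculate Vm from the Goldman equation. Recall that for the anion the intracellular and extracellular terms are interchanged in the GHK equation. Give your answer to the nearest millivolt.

Vm = 57.5 · log₁₀[(Σ P·[cation]ₒ + Σ P·[anion]ᵢ) / (Σ P·[cation]ᵢ + Σ P·[anion]ₒ)]
Numerator = 1×3.31 + 0.035×145 + 0.33×19.7 = 14.89
Denominator = 1×122 + 0.035×17.4 + 0.33×116 = 160.9
Vm = 57.5 · log₁₀(0.092523) = 57.5 × (-1.0337) = -59.44 mV

-59 mV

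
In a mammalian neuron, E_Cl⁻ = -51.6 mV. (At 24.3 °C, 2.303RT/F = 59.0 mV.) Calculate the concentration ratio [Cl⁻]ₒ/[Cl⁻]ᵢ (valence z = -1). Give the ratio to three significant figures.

log₁₀([out]/[in]) = E·z/(59.0) = -51.6 × -1 / 59.0 = 0.8746
[out]/[in] = 10^(0.8746) = 7.492

7.49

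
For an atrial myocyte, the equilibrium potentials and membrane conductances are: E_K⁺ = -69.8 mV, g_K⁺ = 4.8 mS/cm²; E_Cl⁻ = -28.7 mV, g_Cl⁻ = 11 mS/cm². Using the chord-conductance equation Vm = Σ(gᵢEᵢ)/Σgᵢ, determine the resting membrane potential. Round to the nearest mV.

-41 mV

Σ gᵢEᵢ = 4.8·(-69.8) + 11·(-28.7) = -650.74
Σ gᵢ = 4.8 + 11 = 15.8
Vm = -650.74 / 15.8 = -41.19 mV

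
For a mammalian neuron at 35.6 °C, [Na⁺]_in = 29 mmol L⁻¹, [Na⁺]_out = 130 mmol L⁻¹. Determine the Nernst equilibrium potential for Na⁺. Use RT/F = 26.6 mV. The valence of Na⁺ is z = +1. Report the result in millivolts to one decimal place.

E = (26.6/z) · ln([Na⁺]_out/[Na⁺]_in) with z = +1.
= (26.6/1) · ln(130/29) = 26.60 · ln(4.483)
= 26.60 · (1.5002) = 39.91 mV

39.9 mV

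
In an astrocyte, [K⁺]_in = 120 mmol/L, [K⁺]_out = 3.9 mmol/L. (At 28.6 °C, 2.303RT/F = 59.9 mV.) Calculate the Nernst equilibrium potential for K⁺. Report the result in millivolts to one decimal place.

E = (59.9/z) · log₁₀([K⁺]_out/[K⁺]_in) with z = +1.
= (59.9/1) · log₁₀(3.9/120) = 59.90 · log₁₀(0.0325)
= 59.90 · (-1.4881) = -89.14 mV

-89.1 mV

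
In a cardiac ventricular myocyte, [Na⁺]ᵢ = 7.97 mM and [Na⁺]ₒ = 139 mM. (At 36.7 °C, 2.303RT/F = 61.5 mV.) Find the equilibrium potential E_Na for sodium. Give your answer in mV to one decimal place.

76.4 mV

E = (61.5/z) · log₁₀([Na⁺]_out/[Na⁺]_in) with z = +1.
= (61.5/1) · log₁₀(139/7.97) = 61.50 · log₁₀(17.44)
= 61.50 · (1.2416) = 76.36 mV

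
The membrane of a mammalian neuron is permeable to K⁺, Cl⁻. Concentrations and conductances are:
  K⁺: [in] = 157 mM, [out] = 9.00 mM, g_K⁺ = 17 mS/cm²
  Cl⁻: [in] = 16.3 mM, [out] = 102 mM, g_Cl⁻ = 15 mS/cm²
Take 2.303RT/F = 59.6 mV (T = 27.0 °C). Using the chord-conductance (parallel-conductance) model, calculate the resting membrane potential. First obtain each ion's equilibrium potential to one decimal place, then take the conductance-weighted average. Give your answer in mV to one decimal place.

E_K⁺ = (59.6/1)·log₁₀(9.00/157) = -74.0 mV
E_Cl⁻ = (59.6/-1)·log₁₀(102/16.3) = -47.5 mV
Vm = (Σ gᵢEᵢ)/(Σ gᵢ) = (17·-74.0 + 15·-47.5) / (17 + 15)
= -1970.50 / 32 = -61.58 mV

-61.6 mV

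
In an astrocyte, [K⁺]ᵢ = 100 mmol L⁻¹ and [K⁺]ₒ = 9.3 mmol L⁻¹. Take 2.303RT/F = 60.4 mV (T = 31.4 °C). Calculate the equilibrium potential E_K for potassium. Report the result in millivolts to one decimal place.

-62.3 mV

E = (60.4/z) · log₁₀([K⁺]_out/[K⁺]_in) with z = +1.
= (60.4/1) · log₁₀(9.3/100) = 60.40 · log₁₀(0.093)
= 60.40 · (-1.0315) = -62.30 mV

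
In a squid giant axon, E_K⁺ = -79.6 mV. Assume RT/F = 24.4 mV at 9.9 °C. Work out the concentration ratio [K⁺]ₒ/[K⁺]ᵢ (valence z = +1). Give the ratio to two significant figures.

0.038

ln([out]/[in]) = E·z/(24.4) = -79.6 × 1 / 24.4 = -3.2623
[out]/[in] = e^(-3.2623) = 0.0383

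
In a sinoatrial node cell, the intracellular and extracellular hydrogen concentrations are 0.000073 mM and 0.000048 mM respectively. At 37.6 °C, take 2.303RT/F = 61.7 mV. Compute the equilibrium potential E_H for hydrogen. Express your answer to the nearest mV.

E = (61.7/z) · log₁₀([H⁺]_out/[H⁺]_in) with z = +1.
= (61.7/1) · log₁₀(0.000048/0.000073) = 61.70 · log₁₀(0.6575)
= 61.70 · (-0.1821) = -11.23 mV

-11 mV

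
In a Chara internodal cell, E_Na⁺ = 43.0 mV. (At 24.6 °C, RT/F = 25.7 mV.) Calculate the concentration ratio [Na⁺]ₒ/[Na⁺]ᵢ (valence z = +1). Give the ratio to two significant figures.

ln([out]/[in]) = E·z/(25.7) = 43.0 × 1 / 25.7 = 1.6732
[out]/[in] = e^(1.6732) = 5.329

5.3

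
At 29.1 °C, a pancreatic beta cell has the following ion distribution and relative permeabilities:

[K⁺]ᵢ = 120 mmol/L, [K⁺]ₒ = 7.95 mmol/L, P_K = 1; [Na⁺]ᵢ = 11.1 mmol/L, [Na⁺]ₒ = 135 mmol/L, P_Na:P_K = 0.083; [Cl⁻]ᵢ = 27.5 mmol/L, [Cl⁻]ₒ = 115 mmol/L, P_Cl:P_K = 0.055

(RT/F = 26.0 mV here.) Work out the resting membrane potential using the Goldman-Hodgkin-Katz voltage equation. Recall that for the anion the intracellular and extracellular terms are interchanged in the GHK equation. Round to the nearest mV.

Vm = 26.0 · ln[(Σ P·[cation]ₒ + Σ P·[anion]ᵢ) / (Σ P·[cation]ᵢ + Σ P·[anion]ₒ)]
Numerator = 1×7.95 + 0.083×135 + 0.055×27.5 = 20.67
Denominator = 1×120 + 0.083×11.1 + 0.055×115 = 127.2
Vm = 26.0 · ln(0.16242) = 26.0 × (-1.8176) = -47.26 mV

-47 mV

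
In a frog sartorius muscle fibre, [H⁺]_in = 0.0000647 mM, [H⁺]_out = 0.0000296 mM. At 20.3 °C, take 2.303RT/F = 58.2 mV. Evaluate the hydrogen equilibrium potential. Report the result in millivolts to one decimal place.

-19.8 mV

E = (58.2/z) · log₁₀([H⁺]_out/[H⁺]_in) with z = +1.
= (58.2/1) · log₁₀(0.0000296/0.0000647) = 58.20 · log₁₀(0.4575)
= 58.20 · (-0.3396) = -19.77 mV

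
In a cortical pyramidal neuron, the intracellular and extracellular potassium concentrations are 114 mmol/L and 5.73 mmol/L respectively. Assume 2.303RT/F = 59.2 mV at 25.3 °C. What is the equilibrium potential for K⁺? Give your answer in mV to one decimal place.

E = (59.2/z) · log₁₀([K⁺]_out/[K⁺]_in) with z = +1.
= (59.2/1) · log₁₀(5.73/114) = 59.20 · log₁₀(0.05026)
= 59.20 · (-1.2988) = -76.89 mV

-76.9 mV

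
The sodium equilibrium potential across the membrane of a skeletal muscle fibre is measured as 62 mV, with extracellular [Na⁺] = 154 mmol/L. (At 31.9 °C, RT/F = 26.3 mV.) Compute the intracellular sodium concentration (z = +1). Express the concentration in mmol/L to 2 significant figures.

15 mmol/L

Nernst: E = (26.3/1) · ln([out]/[in]), so ln([out]/[in]) = 62.0 × 1 / 26.3 = 2.3574.
[out]/[in] = e^(2.3574) = 10.56.
[in] = 154 / 10.56 = 14.58 mmol/L.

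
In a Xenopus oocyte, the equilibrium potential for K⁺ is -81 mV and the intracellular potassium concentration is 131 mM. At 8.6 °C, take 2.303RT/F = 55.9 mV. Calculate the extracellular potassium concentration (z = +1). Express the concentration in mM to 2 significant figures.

Nernst: E = (55.9/1) · log₁₀([out]/[in]), so log₁₀([out]/[in]) = -81.0 × 1 / 55.9 = -1.4490.
[out]/[in] = 10^(-1.4490) = 0.03556.
[out] = 0.03556 × 131 = 4.659 mM.

4.7 mM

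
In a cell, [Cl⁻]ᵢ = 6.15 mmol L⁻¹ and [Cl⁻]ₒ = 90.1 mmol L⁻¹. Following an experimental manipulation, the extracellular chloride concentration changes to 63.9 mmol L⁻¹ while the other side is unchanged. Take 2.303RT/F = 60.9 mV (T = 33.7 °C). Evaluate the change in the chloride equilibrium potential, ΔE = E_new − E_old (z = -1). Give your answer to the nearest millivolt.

E_old = (60.9/-1)·log₁₀(90.1/6.15) = -71.00 mV
E_new = (60.9/-1)·log₁₀(63.9/6.15) = -61.91 mV
ΔE = -61.91 − (-71.00) = 9.09 mV

9 mV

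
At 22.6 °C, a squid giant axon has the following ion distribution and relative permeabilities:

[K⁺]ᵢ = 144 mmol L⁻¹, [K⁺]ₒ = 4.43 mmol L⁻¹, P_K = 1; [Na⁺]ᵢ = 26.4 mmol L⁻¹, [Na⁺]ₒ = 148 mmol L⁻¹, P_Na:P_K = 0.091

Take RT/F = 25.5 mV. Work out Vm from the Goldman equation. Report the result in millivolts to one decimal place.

-53.6 mV

Vm = 25.5 · ln[(Σ P·[cation]ₒ + Σ P·[anion]ᵢ) / (Σ P·[cation]ᵢ + Σ P·[anion]ₒ)]
Numerator = 1×4.43 + 0.091×148 = 17.9
Denominator = 1×144 + 0.091×26.4 = 146.4
Vm = 25.5 · ln(0.12225) = 25.5 × (-2.1017) = -53.59 mV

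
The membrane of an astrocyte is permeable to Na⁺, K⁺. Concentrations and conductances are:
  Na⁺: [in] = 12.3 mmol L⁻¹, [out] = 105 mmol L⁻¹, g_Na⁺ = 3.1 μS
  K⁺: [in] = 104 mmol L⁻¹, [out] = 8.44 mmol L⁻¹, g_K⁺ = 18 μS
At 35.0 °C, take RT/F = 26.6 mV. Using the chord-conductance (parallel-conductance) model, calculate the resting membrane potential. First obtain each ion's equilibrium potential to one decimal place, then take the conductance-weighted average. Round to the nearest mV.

E_Na⁺ = (26.6/1)·ln(105/12.3) = 57.0 mV
E_K⁺ = (26.6/1)·ln(8.44/104) = -66.8 mV
Vm = (Σ gᵢEᵢ)/(Σ gᵢ) = (3.1·57.0 + 18·-66.8) / (3.1 + 18)
= -1025.70 / 21.1 = -48.61 mV

-49 mV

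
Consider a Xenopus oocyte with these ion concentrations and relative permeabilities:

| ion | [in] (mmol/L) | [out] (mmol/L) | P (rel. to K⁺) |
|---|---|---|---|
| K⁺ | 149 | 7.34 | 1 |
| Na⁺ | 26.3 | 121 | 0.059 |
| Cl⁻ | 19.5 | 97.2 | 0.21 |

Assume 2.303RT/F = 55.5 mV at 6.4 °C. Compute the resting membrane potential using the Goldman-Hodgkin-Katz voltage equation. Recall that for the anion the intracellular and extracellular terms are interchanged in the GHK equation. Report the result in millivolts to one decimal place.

Vm = 55.5 · log₁₀[(Σ P·[cation]ₒ + Σ P·[anion]ᵢ) / (Σ P·[cation]ᵢ + Σ P·[anion]ₒ)]
Numerator = 1×7.34 + 0.059×121 + 0.21×19.5 = 18.57
Denominator = 1×149 + 0.059×26.3 + 0.21×97.2 = 171
Vm = 55.5 · log₁₀(0.10864) = 55.5 × (-0.9640) = -53.50 mV

-53.5 mV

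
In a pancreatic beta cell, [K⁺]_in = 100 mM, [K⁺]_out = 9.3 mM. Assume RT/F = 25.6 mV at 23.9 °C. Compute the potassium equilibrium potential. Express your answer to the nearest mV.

E = (25.6/z) · ln([K⁺]_out/[K⁺]_in) with z = +1.
= (25.6/1) · ln(9.3/100) = 25.60 · ln(0.093)
= 25.60 · (-2.3752) = -60.80 mV

-61 mV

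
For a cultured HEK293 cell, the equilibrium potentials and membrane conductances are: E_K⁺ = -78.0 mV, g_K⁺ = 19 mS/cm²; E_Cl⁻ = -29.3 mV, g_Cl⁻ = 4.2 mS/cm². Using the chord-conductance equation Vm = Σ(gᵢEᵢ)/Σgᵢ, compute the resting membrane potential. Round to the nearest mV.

-69 mV

Σ gᵢEᵢ = 19·(-78.0) + 4.2·(-29.3) = -1605.06
Σ gᵢ = 19 + 4.2 = 23.2
Vm = -1605.06 / 23.2 = -69.18 mV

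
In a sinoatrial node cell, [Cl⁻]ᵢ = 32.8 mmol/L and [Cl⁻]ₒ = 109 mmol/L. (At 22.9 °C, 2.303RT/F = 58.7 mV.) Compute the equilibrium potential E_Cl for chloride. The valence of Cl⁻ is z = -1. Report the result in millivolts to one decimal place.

E = (58.7/z) · log₁₀([Cl⁻]_out/[Cl⁻]_in) with z = -1.
For an anion, dividing by z = -1 reverses the sign.
= (58.7/-1) · log₁₀(109/32.8) = -58.70 · log₁₀(3.323)
= -58.70 · (0.5216) = -30.62 mV

-30.6 mV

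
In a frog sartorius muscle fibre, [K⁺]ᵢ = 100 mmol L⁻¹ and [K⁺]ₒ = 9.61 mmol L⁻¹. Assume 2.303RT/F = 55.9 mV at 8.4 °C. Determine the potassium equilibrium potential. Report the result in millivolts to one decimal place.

-56.9 mV

E = (55.9/z) · log₁₀([K⁺]_out/[K⁺]_in) with z = +1.
= (55.9/1) · log₁₀(9.61/100) = 55.90 · log₁₀(0.0961)
= 55.90 · (-1.0173) = -56.87 mV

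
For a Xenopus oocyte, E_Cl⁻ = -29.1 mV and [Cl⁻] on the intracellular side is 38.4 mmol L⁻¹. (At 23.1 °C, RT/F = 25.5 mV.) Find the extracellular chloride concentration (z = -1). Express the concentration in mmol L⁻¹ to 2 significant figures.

120 mmol L⁻¹

Nernst: E = (25.5/-1) · ln([out]/[in]), so ln([out]/[in]) = -29.1 × -1 / 25.5 = 1.1412.
[out]/[in] = e^(1.1412) = 3.13.
[out] = 3.13 × 38.4 = 120.2 mmol L⁻¹.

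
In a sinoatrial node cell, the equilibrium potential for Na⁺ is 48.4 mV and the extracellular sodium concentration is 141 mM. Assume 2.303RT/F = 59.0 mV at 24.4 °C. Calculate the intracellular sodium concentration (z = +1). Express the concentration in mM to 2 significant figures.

21 mM

Nernst: E = (59.0/1) · log₁₀([out]/[in]), so log₁₀([out]/[in]) = 48.4 × 1 / 59.0 = 0.8203.
[out]/[in] = 10^(0.8203) = 6.612.
[in] = 141 / 6.612 = 21.32 mM.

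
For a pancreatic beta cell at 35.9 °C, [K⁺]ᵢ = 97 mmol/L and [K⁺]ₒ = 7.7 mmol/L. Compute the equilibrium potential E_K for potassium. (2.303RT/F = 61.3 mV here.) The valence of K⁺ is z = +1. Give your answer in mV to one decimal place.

E = (61.3/z) · log₁₀([K⁺]_out/[K⁺]_in) with z = +1.
= (61.3/1) · log₁₀(7.7/97) = 61.30 · log₁₀(0.07938)
= 61.30 · (-1.1003) = -67.45 mV

-67.4 mV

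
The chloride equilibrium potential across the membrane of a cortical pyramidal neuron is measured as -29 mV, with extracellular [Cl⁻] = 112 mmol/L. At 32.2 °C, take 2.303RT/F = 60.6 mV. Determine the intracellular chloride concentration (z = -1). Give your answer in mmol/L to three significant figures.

37.2 mmol/L

Nernst: E = (60.6/-1) · log₁₀([out]/[in]), so log₁₀([out]/[in]) = -29.0 × -1 / 60.6 = 0.4785.
[out]/[in] = 10^(0.4785) = 3.01.
[in] = 112 / 3.01 = 37.21 mmol/L.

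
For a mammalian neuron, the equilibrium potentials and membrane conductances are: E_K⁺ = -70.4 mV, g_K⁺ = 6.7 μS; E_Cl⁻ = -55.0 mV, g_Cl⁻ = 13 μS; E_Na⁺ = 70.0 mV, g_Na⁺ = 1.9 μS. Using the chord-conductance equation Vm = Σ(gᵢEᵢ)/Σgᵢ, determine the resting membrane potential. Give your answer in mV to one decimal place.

Σ gᵢEᵢ = 6.7·(-70.4) + 13·(-55.0) + 1.9·(70.0) = -1053.68
Σ gᵢ = 6.7 + 13 + 1.9 = 21.6
Vm = -1053.68 / 21.6 = -48.78 mV

-48.8 mV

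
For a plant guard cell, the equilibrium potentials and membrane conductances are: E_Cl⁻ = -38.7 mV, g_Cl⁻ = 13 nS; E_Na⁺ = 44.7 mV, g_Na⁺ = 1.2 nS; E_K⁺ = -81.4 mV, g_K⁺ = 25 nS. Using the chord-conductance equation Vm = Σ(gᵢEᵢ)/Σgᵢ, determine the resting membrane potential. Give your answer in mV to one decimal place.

Σ gᵢEᵢ = 13·(-38.7) + 1.2·(44.7) + 25·(-81.4) = -2484.46
Σ gᵢ = 13 + 1.2 + 25 = 39.2
Vm = -2484.46 / 39.2 = -63.38 mV

-63.4 mV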